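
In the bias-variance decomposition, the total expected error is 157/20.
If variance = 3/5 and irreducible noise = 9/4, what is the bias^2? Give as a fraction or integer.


Total error = bias^2 + variance + irreducible noise. So bias^2 = 157/20 - 3/5 - 9/4 = 5.

5


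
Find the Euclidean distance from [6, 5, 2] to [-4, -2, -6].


d = sqrt(sum of squared differences). (6--4)^2=100, (5--2)^2=49, (2--6)^2=64. Sum = 213.

sqrt(213)


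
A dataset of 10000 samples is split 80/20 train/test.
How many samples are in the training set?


Test set = 10000 * 20% = 2000. Training set = 10000 - 2000 = 8000.

8000


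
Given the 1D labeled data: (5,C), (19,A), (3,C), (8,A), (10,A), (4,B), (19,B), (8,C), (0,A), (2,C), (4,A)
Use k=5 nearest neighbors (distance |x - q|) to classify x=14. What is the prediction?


Distances: |5-14|=9, |19-14|=5, |3-14|=11, |8-14|=6, |10-14|=4, |4-14|=10, |19-14|=5, |8-14|=6, |0-14|=14, |2-14|=12, |4-14|=10. 5 nearest: (10,A), (19,A), (19,B), (8,A), (8,C). Counts: {'A': 3, 'B': 1, 'C': 1}. Majority class: A.

A


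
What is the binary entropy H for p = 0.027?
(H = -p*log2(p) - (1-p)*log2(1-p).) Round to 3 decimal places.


H = -0.027*log2(0.027) - 0.973*log2(0.973) = 0.179.

0.179


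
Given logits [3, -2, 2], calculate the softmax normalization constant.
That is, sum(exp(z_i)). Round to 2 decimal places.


Denom = e^3=20.0855 + e^-2=0.1353 + e^2=7.3891. Sum = 27.6099, which rounds to 27.61.

27.61


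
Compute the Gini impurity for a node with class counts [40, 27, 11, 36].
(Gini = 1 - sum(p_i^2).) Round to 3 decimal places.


Total = 114. Proportions: 40/114, 27/114, 11/114, 36/114. sum(p_i^2) = 0.2882. Gini = 1 - 0.2882 = 0.7118, which rounds to 0.712.

0.712


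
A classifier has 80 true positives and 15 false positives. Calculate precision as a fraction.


Precision = TP / (TP + FP) = 80 / 95 = 16/19.

16/19


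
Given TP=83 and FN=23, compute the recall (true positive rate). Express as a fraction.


Recall = TP / (TP + FN) = 83 / 106 = 83/106.

83/106


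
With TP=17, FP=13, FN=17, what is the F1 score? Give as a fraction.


Precision = 17/30 = 17/30. Recall = 17/34 = 1/2. F1 = 2*P*R/(P+R) = 17/32.

17/32


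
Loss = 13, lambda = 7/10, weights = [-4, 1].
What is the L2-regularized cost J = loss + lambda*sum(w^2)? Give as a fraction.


L2 sq norm = sum(w^2) = 17. J = 13 + 7/10 * 17 = 249/10.

249/10


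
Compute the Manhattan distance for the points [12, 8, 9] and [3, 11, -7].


d = sum of absolute differences: |12-3|=9 + |8-11|=3 + |9--7|=16 = 28.

28


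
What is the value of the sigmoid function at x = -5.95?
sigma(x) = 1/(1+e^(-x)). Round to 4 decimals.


sigma(-5.95) = 1/(1+e^(5.95)) = 1/(1+383.753339) = 1/384.753339 = 0.0026.

0.0026


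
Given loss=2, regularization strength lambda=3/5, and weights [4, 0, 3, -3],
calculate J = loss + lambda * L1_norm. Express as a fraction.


L1 norm = sum(|w|) = 10. J = 2 + 3/5 * 10 = 8.

8


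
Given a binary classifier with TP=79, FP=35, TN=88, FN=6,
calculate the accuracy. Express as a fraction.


Accuracy = (TP + TN) / (TP + TN + FP + FN) = (79 + 88) / 208 = 167/208.

167/208


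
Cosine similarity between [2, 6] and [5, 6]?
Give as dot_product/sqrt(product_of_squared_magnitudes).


dot = 46. |a|^2 = 40, |b|^2 = 61. cos = 46/sqrt(2440).

46/sqrt(2440)


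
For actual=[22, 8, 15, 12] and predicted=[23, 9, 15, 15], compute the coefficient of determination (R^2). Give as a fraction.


Mean(y) = 57/4. SS_res = 11. SS_tot = 419/4. R^2 = 1 - 11/(419/4) = 375/419.

375/419


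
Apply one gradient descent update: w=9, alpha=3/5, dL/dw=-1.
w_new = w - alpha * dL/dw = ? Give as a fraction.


w_new = 9 - 3/5 * -1 = 9 - -3/5 = 48/5.

48/5


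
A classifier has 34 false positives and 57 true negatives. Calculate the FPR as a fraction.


FPR = FP / (FP + TN) = 34 / 91 = 34/91.

34/91


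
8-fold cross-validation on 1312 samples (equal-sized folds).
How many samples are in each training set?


Each validation fold has 1312/8 = 164 samples. Training set = 1312 - 164 = 1148.

1148


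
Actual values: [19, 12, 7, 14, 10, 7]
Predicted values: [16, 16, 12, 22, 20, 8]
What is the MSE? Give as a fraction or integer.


MSE = (1/6) * ((19-16)^2=9 + (12-16)^2=16 + (7-12)^2=25 + (14-22)^2=64 + (10-20)^2=100 + (7-8)^2=1). Sum = 215. MSE = 215/6.

215/6


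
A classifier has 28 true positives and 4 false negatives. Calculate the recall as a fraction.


Recall = TP / (TP + FN) = 28 / 32 = 7/8.

7/8


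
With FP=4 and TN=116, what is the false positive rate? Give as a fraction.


FPR = FP / (FP + TN) = 4 / 120 = 1/30.

1/30


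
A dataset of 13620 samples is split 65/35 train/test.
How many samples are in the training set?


Test set = 13620 * 35% = 4767. Training set = 13620 - 4767 = 8853.

8853


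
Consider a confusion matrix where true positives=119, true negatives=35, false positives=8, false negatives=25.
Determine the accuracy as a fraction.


Accuracy = (TP + TN) / (TP + TN + FP + FN) = (119 + 35) / 187 = 14/17.

14/17


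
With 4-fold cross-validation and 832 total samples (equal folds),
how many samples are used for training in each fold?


Each validation fold has 832/4 = 208 samples. Training set = 832 - 208 = 624.

624


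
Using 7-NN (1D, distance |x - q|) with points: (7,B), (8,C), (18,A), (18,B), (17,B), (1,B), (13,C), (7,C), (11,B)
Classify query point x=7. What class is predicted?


Distances: |7-7|=0, |8-7|=1, |18-7|=11, |18-7|=11, |17-7|=10, |1-7|=6, |13-7|=6, |7-7|=0, |11-7|=4. 7 nearest: (7,B), (7,C), (8,C), (11,B), (1,B), (13,C), (17,B). Counts: {'B': 4, 'C': 3}. Majority class: B.

B


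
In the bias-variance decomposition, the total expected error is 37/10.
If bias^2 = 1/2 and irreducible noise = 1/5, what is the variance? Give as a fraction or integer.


Total error = bias^2 + variance + irreducible noise. So variance = 37/10 - 1/2 - 1/5 = 3.

3


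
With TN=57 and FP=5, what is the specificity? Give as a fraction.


Specificity = TN / (TN + FP) = 57 / 62 = 57/62.

57/62


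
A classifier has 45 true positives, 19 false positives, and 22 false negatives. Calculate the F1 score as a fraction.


Precision = 45/64 = 45/64. Recall = 45/67 = 45/67. F1 = 2*P*R/(P+R) = 90/131.

90/131


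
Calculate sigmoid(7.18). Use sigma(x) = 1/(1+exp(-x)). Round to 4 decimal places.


sigma(7.18) = 1/(1+e^(-7.18)) = 1/(1+0.000762) = 1/1.000762 = 0.9992.

0.9992


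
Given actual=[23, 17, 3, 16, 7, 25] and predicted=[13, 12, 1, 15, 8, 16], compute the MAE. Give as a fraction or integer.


MAE = (1/6) * (|23-13|=10 + |17-12|=5 + |3-1|=2 + |16-15|=1 + |7-8|=1 + |25-16|=9). Sum = 28. MAE = 14/3.

14/3


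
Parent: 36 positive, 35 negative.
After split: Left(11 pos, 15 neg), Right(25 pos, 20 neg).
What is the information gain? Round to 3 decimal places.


H(parent) = 0.9999. H(left) = 0.9829, H(right) = 0.9911. Weighted = (26/71)*0.9829 + (45/71)*0.9911 = 0.9881. IG = 0.9999 - 0.9881 = 0.0118, which rounds to 0.012.

0.012


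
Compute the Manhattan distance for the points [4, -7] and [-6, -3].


d = sum of absolute differences: |4--6|=10 + |-7--3|=4 = 14.

14


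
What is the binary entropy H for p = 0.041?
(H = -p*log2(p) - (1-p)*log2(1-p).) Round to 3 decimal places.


H = -0.041*log2(0.041) - 0.959*log2(0.959) = 0.247.

0.247


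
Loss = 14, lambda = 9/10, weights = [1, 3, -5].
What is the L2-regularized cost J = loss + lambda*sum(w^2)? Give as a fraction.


L2 sq norm = sum(w^2) = 35. J = 14 + 9/10 * 35 = 91/2.

91/2


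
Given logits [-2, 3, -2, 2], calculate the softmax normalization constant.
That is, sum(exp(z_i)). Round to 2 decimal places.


Denom = e^-2=0.1353 + e^3=20.0855 + e^-2=0.1353 + e^2=7.3891. Sum = 27.7452, which rounds to 27.75.

27.75


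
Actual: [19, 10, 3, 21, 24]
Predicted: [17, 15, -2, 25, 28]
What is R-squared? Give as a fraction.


Mean(y) = 77/5. SS_res = 86. SS_tot = 1506/5. R^2 = 1 - 86/(1506/5) = 538/753.

538/753


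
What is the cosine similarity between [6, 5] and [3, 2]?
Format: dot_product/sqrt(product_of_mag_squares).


dot = 28. |a|^2 = 61, |b|^2 = 13. cos = 28/sqrt(793).

28/sqrt(793)


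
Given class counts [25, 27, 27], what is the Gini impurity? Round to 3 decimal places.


Total = 79. Proportions: 25/79, 27/79, 27/79. sum(p_i^2) = 0.3338. Gini = 1 - 0.3338 = 0.6662, which rounds to 0.666.

0.666


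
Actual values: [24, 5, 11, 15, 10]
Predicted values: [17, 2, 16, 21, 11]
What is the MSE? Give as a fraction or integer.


MSE = (1/5) * ((24-17)^2=49 + (5-2)^2=9 + (11-16)^2=25 + (15-21)^2=36 + (10-11)^2=1). Sum = 120. MSE = 24.

24


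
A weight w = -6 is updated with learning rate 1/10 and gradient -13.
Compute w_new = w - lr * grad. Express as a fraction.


w_new = -6 - 1/10 * -13 = -6 - -13/10 = -47/10.

-47/10


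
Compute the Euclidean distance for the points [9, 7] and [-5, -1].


d = sqrt(sum of squared differences). (9--5)^2=196, (7--1)^2=64. Sum = 260.

sqrt(260)


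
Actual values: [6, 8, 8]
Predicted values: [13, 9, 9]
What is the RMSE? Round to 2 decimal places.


MSE = 17.0000. RMSE = sqrt(17.0000) = 4.12.

4.12


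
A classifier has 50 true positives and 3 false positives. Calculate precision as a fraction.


Precision = TP / (TP + FP) = 50 / 53 = 50/53.

50/53


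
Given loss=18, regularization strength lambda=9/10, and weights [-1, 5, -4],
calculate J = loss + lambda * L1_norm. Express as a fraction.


L1 norm = sum(|w|) = 10. J = 18 + 9/10 * 10 = 27.

27


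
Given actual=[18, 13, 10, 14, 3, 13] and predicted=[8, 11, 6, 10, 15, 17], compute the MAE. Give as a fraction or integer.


MAE = (1/6) * (|18-8|=10 + |13-11|=2 + |10-6|=4 + |14-10|=4 + |3-15|=12 + |13-17|=4). Sum = 36. MAE = 6.

6


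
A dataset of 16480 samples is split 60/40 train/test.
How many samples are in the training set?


Test set = 16480 * 40% = 6592. Training set = 16480 - 6592 = 9888.

9888


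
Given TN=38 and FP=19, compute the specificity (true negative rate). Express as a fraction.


Specificity = TN / (TN + FP) = 38 / 57 = 2/3.

2/3


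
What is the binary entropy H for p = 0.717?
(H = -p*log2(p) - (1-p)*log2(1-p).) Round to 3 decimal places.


H = -0.717*log2(0.717) - 0.283*log2(0.283) = 0.860.

0.860


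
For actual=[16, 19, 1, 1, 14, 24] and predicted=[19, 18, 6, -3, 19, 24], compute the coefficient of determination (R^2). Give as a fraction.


Mean(y) = 25/2. SS_res = 76. SS_tot = 907/2. R^2 = 1 - 76/(907/2) = 755/907.

755/907


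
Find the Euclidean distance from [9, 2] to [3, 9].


d = sqrt(sum of squared differences). (9-3)^2=36, (2-9)^2=49. Sum = 85.

sqrt(85)


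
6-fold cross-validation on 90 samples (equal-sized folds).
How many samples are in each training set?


Each validation fold has 90/6 = 15 samples. Training set = 90 - 15 = 75.

75


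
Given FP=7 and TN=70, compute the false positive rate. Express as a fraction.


FPR = FP / (FP + TN) = 7 / 77 = 1/11.

1/11


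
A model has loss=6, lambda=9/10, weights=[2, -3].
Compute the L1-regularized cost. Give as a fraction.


L1 norm = sum(|w|) = 5. J = 6 + 9/10 * 5 = 21/2.

21/2


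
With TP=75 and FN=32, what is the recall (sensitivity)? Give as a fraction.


Recall = TP / (TP + FN) = 75 / 107 = 75/107.

75/107


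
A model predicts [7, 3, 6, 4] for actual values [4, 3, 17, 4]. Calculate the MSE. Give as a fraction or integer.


MSE = (1/4) * ((4-7)^2=9 + (3-3)^2=0 + (17-6)^2=121 + (4-4)^2=0). Sum = 130. MSE = 65/2.

65/2


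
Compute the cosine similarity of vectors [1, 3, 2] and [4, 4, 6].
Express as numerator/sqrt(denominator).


dot = 28. |a|^2 = 14, |b|^2 = 68. cos = 28/sqrt(952).

28/sqrt(952)


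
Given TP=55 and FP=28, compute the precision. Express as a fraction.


Precision = TP / (TP + FP) = 55 / 83 = 55/83.

55/83


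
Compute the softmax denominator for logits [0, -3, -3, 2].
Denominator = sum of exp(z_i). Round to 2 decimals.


Denom = e^0=1.0000 + e^-3=0.0498 + e^-3=0.0498 + e^2=7.3891. Sum = 8.4887, which rounds to 8.49.

8.49


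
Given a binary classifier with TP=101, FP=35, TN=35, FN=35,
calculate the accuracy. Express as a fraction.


Accuracy = (TP + TN) / (TP + TN + FP + FN) = (101 + 35) / 206 = 68/103.

68/103


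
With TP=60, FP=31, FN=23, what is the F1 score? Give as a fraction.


Precision = 60/91 = 60/91. Recall = 60/83 = 60/83. F1 = 2*P*R/(P+R) = 20/29.

20/29


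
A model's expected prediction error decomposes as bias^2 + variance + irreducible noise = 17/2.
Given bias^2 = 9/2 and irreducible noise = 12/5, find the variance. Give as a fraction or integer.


Total error = bias^2 + variance + irreducible noise. So variance = 17/2 - 9/2 - 12/5 = 8/5.

8/5


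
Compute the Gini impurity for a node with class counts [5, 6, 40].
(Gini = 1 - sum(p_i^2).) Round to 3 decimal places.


Total = 51. Proportions: 5/51, 6/51, 40/51. sum(p_i^2) = 0.6386. Gini = 1 - 0.6386 = 0.3614, which rounds to 0.361.

0.361


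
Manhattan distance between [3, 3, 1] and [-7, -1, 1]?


d = sum of absolute differences: |3--7|=10 + |3--1|=4 + |1-1|=0 = 14.

14


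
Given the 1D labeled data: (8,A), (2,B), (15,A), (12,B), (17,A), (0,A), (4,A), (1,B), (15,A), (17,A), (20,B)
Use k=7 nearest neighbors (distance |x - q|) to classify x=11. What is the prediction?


Distances: |8-11|=3, |2-11|=9, |15-11|=4, |12-11|=1, |17-11|=6, |0-11|=11, |4-11|=7, |1-11|=10, |15-11|=4, |17-11|=6, |20-11|=9. 7 nearest: (12,B), (8,A), (15,A), (15,A), (17,A), (17,A), (4,A). Counts: {'B': 1, 'A': 6}. Majority class: A.

A


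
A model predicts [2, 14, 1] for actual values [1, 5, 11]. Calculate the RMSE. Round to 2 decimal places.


MSE = 60.6667. RMSE = sqrt(60.6667) = 7.79.

7.79


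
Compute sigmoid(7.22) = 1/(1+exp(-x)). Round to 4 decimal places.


sigma(7.22) = 1/(1+e^(-7.22)) = 1/(1+0.000732) = 1/1.000732 = 0.9993.

0.9993


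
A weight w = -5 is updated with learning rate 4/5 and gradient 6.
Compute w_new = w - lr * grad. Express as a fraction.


w_new = -5 - 4/5 * 6 = -5 - 24/5 = -49/5.

-49/5


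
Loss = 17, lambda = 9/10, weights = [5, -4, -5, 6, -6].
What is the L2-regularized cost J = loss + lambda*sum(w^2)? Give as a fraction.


L2 sq norm = sum(w^2) = 138. J = 17 + 9/10 * 138 = 706/5.

706/5


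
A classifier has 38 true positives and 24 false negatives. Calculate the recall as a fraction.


Recall = TP / (TP + FN) = 38 / 62 = 19/31.

19/31


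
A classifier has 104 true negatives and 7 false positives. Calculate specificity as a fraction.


Specificity = TN / (TN + FP) = 104 / 111 = 104/111.

104/111


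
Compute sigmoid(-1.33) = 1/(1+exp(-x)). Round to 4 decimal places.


sigma(-1.33) = 1/(1+e^(1.33)) = 1/(1+3.781043) = 1/4.781043 = 0.2092.

0.2092


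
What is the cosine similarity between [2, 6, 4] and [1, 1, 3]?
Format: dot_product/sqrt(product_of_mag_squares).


dot = 20. |a|^2 = 56, |b|^2 = 11. cos = 20/sqrt(616).

20/sqrt(616)


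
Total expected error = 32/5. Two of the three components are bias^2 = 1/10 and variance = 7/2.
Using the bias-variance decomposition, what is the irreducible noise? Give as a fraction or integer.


Total error = bias^2 + variance + irreducible noise. So irreducible noise = 32/5 - 1/10 - 7/2 = 14/5.

14/5


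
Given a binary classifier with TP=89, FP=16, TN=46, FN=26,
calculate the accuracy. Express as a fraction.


Accuracy = (TP + TN) / (TP + TN + FP + FN) = (89 + 46) / 177 = 45/59.

45/59


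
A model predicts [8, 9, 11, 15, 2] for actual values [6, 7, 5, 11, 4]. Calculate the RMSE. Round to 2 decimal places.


MSE = 12.8000. RMSE = sqrt(12.8000) = 3.58.

3.58


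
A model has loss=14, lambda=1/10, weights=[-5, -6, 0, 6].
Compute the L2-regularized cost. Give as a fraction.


L2 sq norm = sum(w^2) = 97. J = 14 + 1/10 * 97 = 237/10.

237/10


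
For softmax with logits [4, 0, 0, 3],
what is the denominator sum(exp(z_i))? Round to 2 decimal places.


Denom = e^4=54.5982 + e^0=1.0000 + e^0=1.0000 + e^3=20.0855. Sum = 76.6837, which rounds to 76.68.

76.68


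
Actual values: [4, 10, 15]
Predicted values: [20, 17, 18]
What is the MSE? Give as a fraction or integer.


MSE = (1/3) * ((4-20)^2=256 + (10-17)^2=49 + (15-18)^2=9). Sum = 314. MSE = 314/3.

314/3


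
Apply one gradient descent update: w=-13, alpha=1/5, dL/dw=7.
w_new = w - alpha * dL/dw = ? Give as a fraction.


w_new = -13 - 1/5 * 7 = -13 - 7/5 = -72/5.

-72/5


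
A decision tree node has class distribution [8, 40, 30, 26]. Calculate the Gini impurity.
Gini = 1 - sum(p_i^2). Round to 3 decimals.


Total = 104. Proportions: 8/104, 40/104, 30/104, 26/104. sum(p_i^2) = 0.2996. Gini = 1 - 0.2996 = 0.7004, which rounds to 0.700.

0.700


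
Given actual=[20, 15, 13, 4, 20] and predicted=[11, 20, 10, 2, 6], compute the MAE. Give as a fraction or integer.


MAE = (1/5) * (|20-11|=9 + |15-20|=5 + |13-10|=3 + |4-2|=2 + |20-6|=14). Sum = 33. MAE = 33/5.

33/5


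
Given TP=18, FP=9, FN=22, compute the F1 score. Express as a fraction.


Precision = 18/27 = 2/3. Recall = 18/40 = 9/20. F1 = 2*P*R/(P+R) = 36/67.

36/67


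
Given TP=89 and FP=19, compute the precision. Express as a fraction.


Precision = TP / (TP + FP) = 89 / 108 = 89/108.

89/108


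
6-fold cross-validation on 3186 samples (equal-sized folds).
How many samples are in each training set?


Each validation fold has 3186/6 = 531 samples. Training set = 3186 - 531 = 2655.

2655


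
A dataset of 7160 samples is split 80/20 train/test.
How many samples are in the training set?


Test set = 7160 * 20% = 1432. Training set = 7160 - 1432 = 5728.

5728


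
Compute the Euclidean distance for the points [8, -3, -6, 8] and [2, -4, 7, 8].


d = sqrt(sum of squared differences). (8-2)^2=36, (-3--4)^2=1, (-6-7)^2=169, (8-8)^2=0. Sum = 206.

sqrt(206)


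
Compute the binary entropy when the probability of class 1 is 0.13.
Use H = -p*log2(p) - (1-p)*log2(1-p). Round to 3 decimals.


H = -0.13*log2(0.13) - 0.87*log2(0.87) = 0.557.

0.557


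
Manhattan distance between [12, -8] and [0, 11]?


d = sum of absolute differences: |12-0|=12 + |-8-11|=19 = 31.

31


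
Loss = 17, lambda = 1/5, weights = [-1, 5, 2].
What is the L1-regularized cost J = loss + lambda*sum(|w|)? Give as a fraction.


L1 norm = sum(|w|) = 8. J = 17 + 1/5 * 8 = 93/5.

93/5


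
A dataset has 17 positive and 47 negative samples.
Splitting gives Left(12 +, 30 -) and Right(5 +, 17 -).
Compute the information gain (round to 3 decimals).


H(parent) = 0.8351. H(left) = 0.8631, H(right) = 0.7732. Weighted = (42/64)*0.8631 + (22/64)*0.7732 = 0.8322. IG = 0.8351 - 0.8322 = 0.0029, which rounds to 0.003.

0.003


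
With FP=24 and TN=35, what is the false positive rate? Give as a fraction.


FPR = FP / (FP + TN) = 24 / 59 = 24/59.

24/59


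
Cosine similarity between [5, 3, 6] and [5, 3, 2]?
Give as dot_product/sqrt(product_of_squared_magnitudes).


dot = 46. |a|^2 = 70, |b|^2 = 38. cos = 46/sqrt(2660).

46/sqrt(2660)


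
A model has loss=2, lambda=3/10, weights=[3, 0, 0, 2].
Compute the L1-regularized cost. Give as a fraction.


L1 norm = sum(|w|) = 5. J = 2 + 3/10 * 5 = 7/2.

7/2


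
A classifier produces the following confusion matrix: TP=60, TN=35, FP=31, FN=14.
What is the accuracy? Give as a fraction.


Accuracy = (TP + TN) / (TP + TN + FP + FN) = (60 + 35) / 140 = 19/28.

19/28


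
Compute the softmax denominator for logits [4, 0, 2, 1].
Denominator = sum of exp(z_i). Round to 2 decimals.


Denom = e^4=54.5982 + e^0=1.0000 + e^2=7.3891 + e^1=2.7183. Sum = 65.7056, which rounds to 65.71.

65.71


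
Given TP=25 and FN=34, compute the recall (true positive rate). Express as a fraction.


Recall = TP / (TP + FN) = 25 / 59 = 25/59.

25/59


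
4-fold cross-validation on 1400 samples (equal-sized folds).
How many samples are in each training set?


Each validation fold has 1400/4 = 350 samples. Training set = 1400 - 350 = 1050.

1050


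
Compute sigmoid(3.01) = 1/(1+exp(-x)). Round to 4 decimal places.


sigma(3.01) = 1/(1+e^(-3.01)) = 1/(1+0.049292) = 1/1.049292 = 0.9530.

0.9530


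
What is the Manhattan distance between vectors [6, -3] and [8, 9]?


d = sum of absolute differences: |6-8|=2 + |-3-9|=12 = 14.

14


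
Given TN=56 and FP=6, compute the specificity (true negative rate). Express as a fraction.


Specificity = TN / (TN + FP) = 56 / 62 = 28/31.

28/31


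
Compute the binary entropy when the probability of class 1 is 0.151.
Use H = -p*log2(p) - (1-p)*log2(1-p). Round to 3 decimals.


H = -0.151*log2(0.151) - 0.849*log2(0.849) = 0.612.

0.612


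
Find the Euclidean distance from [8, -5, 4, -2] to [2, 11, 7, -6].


d = sqrt(sum of squared differences). (8-2)^2=36, (-5-11)^2=256, (4-7)^2=9, (-2--6)^2=16. Sum = 317.

sqrt(317)


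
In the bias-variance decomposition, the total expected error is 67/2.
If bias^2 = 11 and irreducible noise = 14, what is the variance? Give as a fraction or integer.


Total error = bias^2 + variance + irreducible noise. So variance = 67/2 - 11 - 14 = 17/2.

17/2


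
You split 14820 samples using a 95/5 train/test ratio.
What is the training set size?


Test set = 14820 * 5% = 741. Training set = 14820 - 741 = 14079.

14079


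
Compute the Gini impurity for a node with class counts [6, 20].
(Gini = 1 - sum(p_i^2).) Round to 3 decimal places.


Total = 26. Proportions: 6/26, 20/26. sum(p_i^2) = 0.6450. Gini = 1 - 0.6450 = 0.3550, which rounds to 0.355.

0.355


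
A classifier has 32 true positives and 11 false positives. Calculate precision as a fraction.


Precision = TP / (TP + FP) = 32 / 43 = 32/43.

32/43


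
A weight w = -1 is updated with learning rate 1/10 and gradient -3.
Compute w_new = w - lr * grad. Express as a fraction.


w_new = -1 - 1/10 * -3 = -1 - -3/10 = -7/10.

-7/10


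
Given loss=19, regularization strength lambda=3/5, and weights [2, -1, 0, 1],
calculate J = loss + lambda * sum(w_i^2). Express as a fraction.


L2 sq norm = sum(w^2) = 6. J = 19 + 3/5 * 6 = 113/5.

113/5


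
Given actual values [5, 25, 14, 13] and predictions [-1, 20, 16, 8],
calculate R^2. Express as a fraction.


Mean(y) = 57/4. SS_res = 90. SS_tot = 811/4. R^2 = 1 - 90/(811/4) = 451/811.

451/811


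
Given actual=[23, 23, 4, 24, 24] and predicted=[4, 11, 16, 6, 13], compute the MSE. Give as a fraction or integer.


MSE = (1/5) * ((23-4)^2=361 + (23-11)^2=144 + (4-16)^2=144 + (24-6)^2=324 + (24-13)^2=121). Sum = 1094. MSE = 1094/5.

1094/5


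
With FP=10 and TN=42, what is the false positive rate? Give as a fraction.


FPR = FP / (FP + TN) = 10 / 52 = 5/26.

5/26


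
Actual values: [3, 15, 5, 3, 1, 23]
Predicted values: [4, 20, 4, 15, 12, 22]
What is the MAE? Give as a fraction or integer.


MAE = (1/6) * (|3-4|=1 + |15-20|=5 + |5-4|=1 + |3-15|=12 + |1-12|=11 + |23-22|=1). Sum = 31. MAE = 31/6.

31/6


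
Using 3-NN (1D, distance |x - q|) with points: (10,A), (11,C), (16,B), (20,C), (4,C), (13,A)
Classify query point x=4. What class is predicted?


Distances: |10-4|=6, |11-4|=7, |16-4|=12, |20-4|=16, |4-4|=0, |13-4|=9. 3 nearest: (4,C), (10,A), (11,C). Counts: {'C': 2, 'A': 1}. Majority class: C.

C


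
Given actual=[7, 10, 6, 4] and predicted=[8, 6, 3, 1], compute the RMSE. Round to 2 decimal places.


MSE = 8.7500. RMSE = sqrt(8.7500) = 2.96.

2.96


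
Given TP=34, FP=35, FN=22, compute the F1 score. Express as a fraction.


Precision = 34/69 = 34/69. Recall = 34/56 = 17/28. F1 = 2*P*R/(P+R) = 68/125.

68/125


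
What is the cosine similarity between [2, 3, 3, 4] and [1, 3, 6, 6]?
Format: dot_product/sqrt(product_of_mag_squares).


dot = 53. |a|^2 = 38, |b|^2 = 82. cos = 53/sqrt(3116).

53/sqrt(3116)


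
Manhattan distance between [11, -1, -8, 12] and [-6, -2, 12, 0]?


d = sum of absolute differences: |11--6|=17 + |-1--2|=1 + |-8-12|=20 + |12-0|=12 = 50.

50


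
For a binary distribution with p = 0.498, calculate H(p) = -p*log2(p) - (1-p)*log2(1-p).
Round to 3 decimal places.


H = -0.498*log2(0.498) - 0.502*log2(0.502) = 1.000.

1.000


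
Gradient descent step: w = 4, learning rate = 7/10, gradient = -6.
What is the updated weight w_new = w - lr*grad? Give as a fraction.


w_new = 4 - 7/10 * -6 = 4 - -21/5 = 41/5.

41/5


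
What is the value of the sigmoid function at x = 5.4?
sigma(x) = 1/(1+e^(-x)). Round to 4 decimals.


sigma(5.4) = 1/(1+e^(-5.4)) = 1/(1+0.004517) = 1/1.004517 = 0.9955.

0.9955


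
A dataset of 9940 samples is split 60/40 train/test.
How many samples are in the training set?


Test set = 9940 * 40% = 3976. Training set = 9940 - 3976 = 5964.

5964


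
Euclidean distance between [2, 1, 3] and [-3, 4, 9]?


d = sqrt(sum of squared differences). (2--3)^2=25, (1-4)^2=9, (3-9)^2=36. Sum = 70.

sqrt(70)


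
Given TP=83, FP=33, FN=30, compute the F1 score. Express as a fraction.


Precision = 83/116 = 83/116. Recall = 83/113 = 83/113. F1 = 2*P*R/(P+R) = 166/229.

166/229


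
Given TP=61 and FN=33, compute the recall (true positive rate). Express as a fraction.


Recall = TP / (TP + FN) = 61 / 94 = 61/94.

61/94


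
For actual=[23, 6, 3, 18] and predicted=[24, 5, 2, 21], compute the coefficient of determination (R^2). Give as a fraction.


Mean(y) = 25/2. SS_res = 12. SS_tot = 273. R^2 = 1 - 12/(273) = 87/91.

87/91


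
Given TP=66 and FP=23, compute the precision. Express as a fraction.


Precision = TP / (TP + FP) = 66 / 89 = 66/89.

66/89


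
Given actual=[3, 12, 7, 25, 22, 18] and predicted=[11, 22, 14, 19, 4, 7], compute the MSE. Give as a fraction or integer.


MSE = (1/6) * ((3-11)^2=64 + (12-22)^2=100 + (7-14)^2=49 + (25-19)^2=36 + (22-4)^2=324 + (18-7)^2=121). Sum = 694. MSE = 347/3.

347/3


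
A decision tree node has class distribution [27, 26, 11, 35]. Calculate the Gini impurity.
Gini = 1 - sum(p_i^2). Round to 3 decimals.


Total = 99. Proportions: 27/99, 26/99, 11/99, 35/99. sum(p_i^2) = 0.2807. Gini = 1 - 0.2807 = 0.7193, which rounds to 0.719.

0.719


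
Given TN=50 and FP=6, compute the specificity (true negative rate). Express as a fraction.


Specificity = TN / (TN + FP) = 50 / 56 = 25/28.

25/28


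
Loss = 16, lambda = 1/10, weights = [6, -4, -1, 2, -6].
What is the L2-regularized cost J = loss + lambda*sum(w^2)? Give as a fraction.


L2 sq norm = sum(w^2) = 93. J = 16 + 1/10 * 93 = 253/10.

253/10


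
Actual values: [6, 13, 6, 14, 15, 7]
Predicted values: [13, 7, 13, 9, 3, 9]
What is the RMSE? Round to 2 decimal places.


MSE = 51.1667. RMSE = sqrt(51.1667) = 7.15.

7.15


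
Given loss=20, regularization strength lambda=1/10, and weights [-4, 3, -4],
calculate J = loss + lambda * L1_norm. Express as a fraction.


L1 norm = sum(|w|) = 11. J = 20 + 1/10 * 11 = 211/10.

211/10


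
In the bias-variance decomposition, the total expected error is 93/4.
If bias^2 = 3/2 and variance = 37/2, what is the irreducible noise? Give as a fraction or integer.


Total error = bias^2 + variance + irreducible noise. So irreducible noise = 93/4 - 3/2 - 37/2 = 13/4.

13/4


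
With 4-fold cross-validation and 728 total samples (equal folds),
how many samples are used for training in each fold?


Each validation fold has 728/4 = 182 samples. Training set = 728 - 182 = 546.

546


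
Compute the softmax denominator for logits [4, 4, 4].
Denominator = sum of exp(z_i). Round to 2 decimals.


Denom = e^4=54.5982 + e^4=54.5982 + e^4=54.5982. Sum = 163.7946, which rounds to 163.79.

163.79


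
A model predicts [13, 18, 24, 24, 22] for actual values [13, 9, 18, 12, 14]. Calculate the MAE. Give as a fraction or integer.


MAE = (1/5) * (|13-13|=0 + |9-18|=9 + |18-24|=6 + |12-24|=12 + |14-22|=8). Sum = 35. MAE = 7.

7


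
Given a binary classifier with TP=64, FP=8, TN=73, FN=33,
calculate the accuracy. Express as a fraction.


Accuracy = (TP + TN) / (TP + TN + FP + FN) = (64 + 73) / 178 = 137/178.

137/178


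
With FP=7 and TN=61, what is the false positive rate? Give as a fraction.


FPR = FP / (FP + TN) = 7 / 68 = 7/68.

7/68


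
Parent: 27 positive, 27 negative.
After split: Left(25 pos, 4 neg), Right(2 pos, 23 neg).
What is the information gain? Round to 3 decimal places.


H(parent) = 1.0000. H(left) = 0.5788, H(right) = 0.4022. Weighted = (29/54)*0.5788 + (25/54)*0.4022 = 0.4970. IG = 1.0000 - 0.4970 = 0.5030, which rounds to 0.503.

0.503


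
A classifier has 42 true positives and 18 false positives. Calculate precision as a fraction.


Precision = TP / (TP + FP) = 42 / 60 = 7/10.

7/10


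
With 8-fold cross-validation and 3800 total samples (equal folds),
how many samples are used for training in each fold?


Each validation fold has 3800/8 = 475 samples. Training set = 3800 - 475 = 3325.

3325


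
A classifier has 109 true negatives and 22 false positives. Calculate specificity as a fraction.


Specificity = TN / (TN + FP) = 109 / 131 = 109/131.

109/131


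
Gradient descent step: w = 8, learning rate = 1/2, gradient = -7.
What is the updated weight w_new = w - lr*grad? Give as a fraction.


w_new = 8 - 1/2 * -7 = 8 - -7/2 = 23/2.

23/2


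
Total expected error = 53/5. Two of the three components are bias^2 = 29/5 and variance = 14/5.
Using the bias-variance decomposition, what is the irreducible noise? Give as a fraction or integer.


Total error = bias^2 + variance + irreducible noise. So irreducible noise = 53/5 - 29/5 - 14/5 = 2.

2


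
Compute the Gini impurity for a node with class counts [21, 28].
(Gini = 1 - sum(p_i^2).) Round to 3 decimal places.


Total = 49. Proportions: 21/49, 28/49. sum(p_i^2) = 0.5102. Gini = 1 - 0.5102 = 0.4898, which rounds to 0.490.

0.490


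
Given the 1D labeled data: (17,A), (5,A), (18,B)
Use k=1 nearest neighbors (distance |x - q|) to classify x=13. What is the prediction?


Distances: |17-13|=4, |5-13|=8, |18-13|=5. 1 nearest: (17,A). Counts: {'A': 1}. Majority class: A.

A


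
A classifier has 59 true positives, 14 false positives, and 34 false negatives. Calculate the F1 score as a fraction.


Precision = 59/73 = 59/73. Recall = 59/93 = 59/93. F1 = 2*P*R/(P+R) = 59/83.

59/83


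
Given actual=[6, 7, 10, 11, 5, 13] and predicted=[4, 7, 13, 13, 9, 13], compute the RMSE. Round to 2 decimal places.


MSE = 5.5000. RMSE = sqrt(5.5000) = 2.35.

2.35


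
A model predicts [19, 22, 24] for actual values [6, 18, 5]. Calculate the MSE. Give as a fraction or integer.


MSE = (1/3) * ((6-19)^2=169 + (18-22)^2=16 + (5-24)^2=361). Sum = 546. MSE = 182.

182


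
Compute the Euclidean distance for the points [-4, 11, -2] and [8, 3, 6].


d = sqrt(sum of squared differences). (-4-8)^2=144, (11-3)^2=64, (-2-6)^2=64. Sum = 272.

sqrt(272)


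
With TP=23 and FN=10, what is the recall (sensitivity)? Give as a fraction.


Recall = TP / (TP + FN) = 23 / 33 = 23/33.

23/33


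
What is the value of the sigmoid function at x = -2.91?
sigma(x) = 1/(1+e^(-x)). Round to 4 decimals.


sigma(-2.91) = 1/(1+e^(2.91)) = 1/(1+18.356799) = 1/19.356799 = 0.0517.

0.0517


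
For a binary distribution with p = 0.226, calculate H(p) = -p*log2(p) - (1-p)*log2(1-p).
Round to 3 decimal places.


H = -0.226*log2(0.226) - 0.774*log2(0.774) = 0.771.

0.771


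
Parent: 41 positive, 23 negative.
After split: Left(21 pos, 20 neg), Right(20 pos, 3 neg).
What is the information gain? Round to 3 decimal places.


H(parent) = 0.9422. H(left) = 0.9996, H(right) = 0.5586. Weighted = (41/64)*0.9996 + (23/64)*0.5586 = 0.8411. IG = 0.9422 - 0.8411 = 0.1011, which rounds to 0.101.

0.101


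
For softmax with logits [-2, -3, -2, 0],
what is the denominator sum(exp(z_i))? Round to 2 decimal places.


Denom = e^-2=0.1353 + e^-3=0.0498 + e^-2=0.1353 + e^0=1.0000. Sum = 1.3204, which rounds to 1.32.

1.32


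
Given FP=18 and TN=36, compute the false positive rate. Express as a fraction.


FPR = FP / (FP + TN) = 18 / 54 = 1/3.

1/3


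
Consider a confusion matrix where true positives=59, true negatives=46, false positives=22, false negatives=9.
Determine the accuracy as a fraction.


Accuracy = (TP + TN) / (TP + TN + FP + FN) = (59 + 46) / 136 = 105/136.

105/136


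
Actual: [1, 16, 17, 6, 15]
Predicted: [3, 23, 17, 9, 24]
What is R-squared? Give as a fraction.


Mean(y) = 11. SS_res = 143. SS_tot = 202. R^2 = 1 - 143/(202) = 59/202.

59/202


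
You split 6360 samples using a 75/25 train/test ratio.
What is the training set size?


Test set = 6360 * 25% = 1590. Training set = 6360 - 1590 = 4770.

4770


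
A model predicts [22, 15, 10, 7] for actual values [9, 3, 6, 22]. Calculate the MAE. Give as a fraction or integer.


MAE = (1/4) * (|9-22|=13 + |3-15|=12 + |6-10|=4 + |22-7|=15). Sum = 44. MAE = 11.

11


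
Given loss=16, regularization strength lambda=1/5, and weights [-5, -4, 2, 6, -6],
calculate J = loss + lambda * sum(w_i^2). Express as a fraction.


L2 sq norm = sum(w^2) = 117. J = 16 + 1/5 * 117 = 197/5.

197/5


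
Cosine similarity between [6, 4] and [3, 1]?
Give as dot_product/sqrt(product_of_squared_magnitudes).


dot = 22. |a|^2 = 52, |b|^2 = 10. cos = 22/sqrt(520).

22/sqrt(520)


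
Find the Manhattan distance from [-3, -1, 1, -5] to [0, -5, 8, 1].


d = sum of absolute differences: |-3-0|=3 + |-1--5|=4 + |1-8|=7 + |-5-1|=6 = 20.

20


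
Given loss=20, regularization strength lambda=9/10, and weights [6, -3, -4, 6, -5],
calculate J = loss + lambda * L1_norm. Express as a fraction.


L1 norm = sum(|w|) = 24. J = 20 + 9/10 * 24 = 208/5.

208/5


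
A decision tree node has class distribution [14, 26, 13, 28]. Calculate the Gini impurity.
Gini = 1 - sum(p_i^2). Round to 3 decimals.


Total = 81. Proportions: 14/81, 26/81, 13/81, 28/81. sum(p_i^2) = 0.2782. Gini = 1 - 0.2782 = 0.7218, which rounds to 0.722.

0.722


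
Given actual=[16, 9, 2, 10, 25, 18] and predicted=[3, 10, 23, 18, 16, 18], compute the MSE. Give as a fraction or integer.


MSE = (1/6) * ((16-3)^2=169 + (9-10)^2=1 + (2-23)^2=441 + (10-18)^2=64 + (25-16)^2=81 + (18-18)^2=0). Sum = 756. MSE = 126.

126


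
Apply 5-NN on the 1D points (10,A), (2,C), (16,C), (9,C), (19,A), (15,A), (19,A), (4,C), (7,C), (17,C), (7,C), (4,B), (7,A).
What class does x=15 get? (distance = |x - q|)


Distances: |10-15|=5, |2-15|=13, |16-15|=1, |9-15|=6, |19-15|=4, |15-15|=0, |19-15|=4, |4-15|=11, |7-15|=8, |17-15|=2, |7-15|=8, |4-15|=11, |7-15|=8. 5 nearest: (15,A), (16,C), (17,C), (19,A), (19,A). Counts: {'A': 3, 'C': 2}. Majority class: A.

A


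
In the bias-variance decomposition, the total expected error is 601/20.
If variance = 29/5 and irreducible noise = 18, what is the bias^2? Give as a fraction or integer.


Total error = bias^2 + variance + irreducible noise. So bias^2 = 601/20 - 29/5 - 18 = 25/4.

25/4


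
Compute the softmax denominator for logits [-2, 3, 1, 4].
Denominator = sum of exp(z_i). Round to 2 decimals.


Denom = e^-2=0.1353 + e^3=20.0855 + e^1=2.7183 + e^4=54.5982. Sum = 77.5373, which rounds to 77.54.

77.54


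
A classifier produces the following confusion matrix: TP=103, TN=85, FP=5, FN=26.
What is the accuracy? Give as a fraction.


Accuracy = (TP + TN) / (TP + TN + FP + FN) = (103 + 85) / 219 = 188/219.

188/219


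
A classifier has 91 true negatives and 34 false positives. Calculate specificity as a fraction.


Specificity = TN / (TN + FP) = 91 / 125 = 91/125.

91/125


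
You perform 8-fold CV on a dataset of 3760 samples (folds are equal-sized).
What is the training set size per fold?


Each validation fold has 3760/8 = 470 samples. Training set = 3760 - 470 = 3290.

3290


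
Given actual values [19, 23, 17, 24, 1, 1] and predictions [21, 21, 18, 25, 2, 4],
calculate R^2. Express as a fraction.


Mean(y) = 85/6. SS_res = 20. SS_tot = 3317/6. R^2 = 1 - 20/(3317/6) = 3197/3317.

3197/3317


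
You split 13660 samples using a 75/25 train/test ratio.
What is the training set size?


Test set = 13660 * 25% = 3415. Training set = 13660 - 3415 = 10245.

10245


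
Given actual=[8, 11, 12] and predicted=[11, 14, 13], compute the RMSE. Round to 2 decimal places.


MSE = 6.3333. RMSE = sqrt(6.3333) = 2.52.

2.52


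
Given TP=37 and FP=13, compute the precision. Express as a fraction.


Precision = TP / (TP + FP) = 37 / 50 = 37/50.

37/50


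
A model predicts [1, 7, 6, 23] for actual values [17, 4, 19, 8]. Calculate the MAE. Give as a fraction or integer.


MAE = (1/4) * (|17-1|=16 + |4-7|=3 + |19-6|=13 + |8-23|=15). Sum = 47. MAE = 47/4.

47/4


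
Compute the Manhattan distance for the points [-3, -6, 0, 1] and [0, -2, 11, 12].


d = sum of absolute differences: |-3-0|=3 + |-6--2|=4 + |0-11|=11 + |1-12|=11 = 29.

29


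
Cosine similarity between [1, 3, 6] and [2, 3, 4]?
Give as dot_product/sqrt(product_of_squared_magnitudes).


dot = 35. |a|^2 = 46, |b|^2 = 29. cos = 35/sqrt(1334).

35/sqrt(1334)


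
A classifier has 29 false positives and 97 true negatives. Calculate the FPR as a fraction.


FPR = FP / (FP + TN) = 29 / 126 = 29/126.

29/126


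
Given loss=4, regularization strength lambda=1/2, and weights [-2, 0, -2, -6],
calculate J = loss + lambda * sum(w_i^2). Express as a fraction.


L2 sq norm = sum(w^2) = 44. J = 4 + 1/2 * 44 = 26.

26


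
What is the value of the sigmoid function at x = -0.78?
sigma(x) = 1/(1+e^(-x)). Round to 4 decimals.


sigma(-0.78) = 1/(1+e^(0.78)) = 1/(1+2.181472) = 1/3.181472 = 0.3143.

0.3143


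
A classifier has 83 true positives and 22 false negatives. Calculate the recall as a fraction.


Recall = TP / (TP + FN) = 83 / 105 = 83/105.

83/105


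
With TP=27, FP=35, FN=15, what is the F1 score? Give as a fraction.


Precision = 27/62 = 27/62. Recall = 27/42 = 9/14. F1 = 2*P*R/(P+R) = 27/52.

27/52


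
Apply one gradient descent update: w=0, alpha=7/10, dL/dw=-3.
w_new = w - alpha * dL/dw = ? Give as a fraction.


w_new = 0 - 7/10 * -3 = 0 - -21/10 = 21/10.

21/10


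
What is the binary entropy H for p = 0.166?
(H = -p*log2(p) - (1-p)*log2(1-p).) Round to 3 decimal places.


H = -0.166*log2(0.166) - 0.834*log2(0.834) = 0.648.

0.648


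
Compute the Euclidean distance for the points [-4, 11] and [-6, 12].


d = sqrt(sum of squared differences). (-4--6)^2=4, (11-12)^2=1. Sum = 5.

sqrt(5)


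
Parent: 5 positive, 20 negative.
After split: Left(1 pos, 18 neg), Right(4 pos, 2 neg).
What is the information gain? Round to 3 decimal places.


H(parent) = 0.7219. H(left) = 0.2975, H(right) = 0.9183. Weighted = (19/25)*0.2975 + (6/25)*0.9183 = 0.4465. IG = 0.7219 - 0.4465 = 0.2754, which rounds to 0.275.

0.275


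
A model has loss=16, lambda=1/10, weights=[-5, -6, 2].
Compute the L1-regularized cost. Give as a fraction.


L1 norm = sum(|w|) = 13. J = 16 + 1/10 * 13 = 173/10.

173/10


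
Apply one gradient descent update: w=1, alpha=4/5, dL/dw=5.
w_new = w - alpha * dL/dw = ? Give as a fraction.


w_new = 1 - 4/5 * 5 = 1 - 4 = -3.

-3


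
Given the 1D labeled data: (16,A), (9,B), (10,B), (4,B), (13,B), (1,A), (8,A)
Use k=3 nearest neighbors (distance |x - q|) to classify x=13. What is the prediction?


Distances: |16-13|=3, |9-13|=4, |10-13|=3, |4-13|=9, |13-13|=0, |1-13|=12, |8-13|=5. 3 nearest: (13,B), (16,A), (10,B). Counts: {'B': 2, 'A': 1}. Majority class: B.

B


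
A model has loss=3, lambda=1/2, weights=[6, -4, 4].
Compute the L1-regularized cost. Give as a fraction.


L1 norm = sum(|w|) = 14. J = 3 + 1/2 * 14 = 10.

10
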